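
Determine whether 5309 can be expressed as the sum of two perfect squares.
50² + 53² (a=50, b=53)

Factorization: 5309 = 5309
By Fermat: n is sum of two squares iff every prime p ≡ 3 (mod 4) appears to even power.
All primes ≡ 3 (mod 4) appear to even power.
Search a = 0, 1, 2, … for 5309 - a² a perfect square: first hit at a = 50: 5309 - 2500 = 2809 = 53².
5309 = 50² + 53² = 2500 + 2809 ✓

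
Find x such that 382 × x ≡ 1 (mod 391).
304

gcd(382, 391) = 1, so the inverse exists.
Extended Euclidean algorithm on (391, 382):
391 = 1 × 382 + 9  ⟹  9 = (1)·391 + (-1)·382
382 = 42 × 9 + 4  ⟹  4 = (-42)·391 + (43)·382
9 = 2 × 4 + 1  ⟹  1 = (85)·391 + (-87)·382
So (-87)·382 ≡ 1 (mod 391), i.e. 382^(-1) ≡ -87 ≡ 304 (mod 391).
Check: 382 × 304 = 116128 ≡ 1 (mod 391)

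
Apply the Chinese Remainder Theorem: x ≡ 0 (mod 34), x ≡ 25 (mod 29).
170

Using Chinese Remainder Theorem:
M = 34 × 29 = 986
M1 = 29, M2 = 34
y1 = 29^(-1) mod 34 = 27
y2 = 34^(-1) mod 29 = 6
x = (0×29×27 + 25×34×6) mod 986 = 170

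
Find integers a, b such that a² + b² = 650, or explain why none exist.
5² + 25² (a=5, b=25)

Factorization: 650 = 2 × 5^2 × 13
By Fermat: n is sum of two squares iff every prime p ≡ 3 (mod 4) appears to even power.
All primes ≡ 3 (mod 4) appear to even power.
Search a = 0, 1, 2, … for 650 - a² a perfect square: first hit at a = 5: 650 - 25 = 625 = 25².
650 = 5² + 25² = 25 + 625 ✓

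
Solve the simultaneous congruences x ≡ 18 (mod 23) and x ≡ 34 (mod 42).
202

Using Chinese Remainder Theorem:
M = 23 × 42 = 966
M1 = 42, M2 = 23
y1 = 42^(-1) mod 23 = 17
y2 = 23^(-1) mod 42 = 11
x = (18×42×17 + 34×23×11) mod 966 = 202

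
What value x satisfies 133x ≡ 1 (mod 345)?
262

gcd(133, 345) = 1, so the inverse exists.
Extended Euclidean algorithm on (345, 133):
345 = 2 × 133 + 79  ⟹  79 = (1)·345 + (-2)·133
133 = 1 × 79 + 54  ⟹  54 = (-1)·345 + (3)·133
79 = 1 × 54 + 25  ⟹  25 = (2)·345 + (-5)·133
54 = 2 × 25 + 4  ⟹  4 = (-5)·345 + (13)·133
25 = 6 × 4 + 1  ⟹  1 = (32)·345 + (-83)·133
So (-83)·133 ≡ 1 (mod 345), i.e. 133^(-1) ≡ -83 ≡ 262 (mod 345).
Check: 133 × 262 = 34846 ≡ 1 (mod 345)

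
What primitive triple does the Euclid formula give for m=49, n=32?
(1377, 3136, 3425)

Euclid's formula: a = m² - n², b = 2mn, c = m² + n²
m = 49, n = 32
a = 49² - 32² = 2401 - 1024 = 1377
b = 2 × 49 × 32 = 3136
c = 49² + 32² = 2401 + 1024 = 3425
Verification: 1377² + 3136² = 1896129 + 9834496 = 11730625 = 3425² ✓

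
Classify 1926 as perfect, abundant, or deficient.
abundant

Proper divisors of 1926: sum = 1 + 2 + 3 + 6 + 9 + 18 + 107 + 214 + 321 + 642 + 963 = 2286
Since 2286 > 1926, 1926 is abundant.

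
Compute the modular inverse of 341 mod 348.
149

gcd(341, 348) = 1, so the inverse exists.
Extended Euclidean algorithm on (348, 341):
348 = 1 × 341 + 7  ⟹  7 = (1)·348 + (-1)·341
341 = 48 × 7 + 5  ⟹  5 = (-48)·348 + (49)·341
7 = 1 × 5 + 2  ⟹  2 = (49)·348 + (-50)·341
5 = 2 × 2 + 1  ⟹  1 = (-146)·348 + (149)·341
So (149)·341 ≡ 1 (mod 348), i.e. 341^(-1) ≡ 149 (mod 348).
Check: 341 × 149 = 50809 ≡ 1 (mod 348)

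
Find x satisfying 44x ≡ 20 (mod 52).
x ≡ 4 (mod 13)

gcd(44, 52) = 4, which divides 20, so solutions exist.
Divide through by 4: 11x ≡ 5 (mod 13).
Find 11^(-1) mod 13 by the extended Euclidean algorithm:
13 = 1 × 11 + 2  ⟹  2 = (1)·13 + (-1)·11
11 = 5 × 2 + 1  ⟹  1 = (-5)·13 + (6)·11
So (6)·11 ≡ 1 (mod 13), i.e. 11^(-1) ≡ 6 (mod 13).
x ≡ 6 × 5 = 30 ≡ 4 (mod 13).
Check: 44 × 4 = 176 ≡ 20 (mod 52).
x ≡ 4 (mod 13), giving 4 solutions mod 52.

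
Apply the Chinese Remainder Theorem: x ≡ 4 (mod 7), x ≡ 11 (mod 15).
11

Using Chinese Remainder Theorem:
M = 7 × 15 = 105
M1 = 15, M2 = 7
y1 = 15^(-1) mod 7 = 1
y2 = 7^(-1) mod 15 = 13
x = (4×15×1 + 11×7×13) mod 105 = 11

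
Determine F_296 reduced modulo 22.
19

Matrix identity: Q^n = [[F_(n+1), F_n], [F_n, F_(n-1)]] with Q = [[1,1],[1,0]].
n = 296 = 100101000₂. Square-and-multiply, entries mod 22:
Q^1 = [[1,1],[1,0]]
Q^2 = (Q^1)² = [[2,1],[1,1]]
Q^4 = (Q^2)² = [[5,3],[3,2]]
Q^9 = (Q^4)²·Q = [[11,12],[12,21]]
Q^18 = (Q^9)² = [[1,10],[10,13]]
Q^37 = (Q^18)²·Q = [[21,13],[13,8]]
Q^74 = (Q^37)² = [[16,3],[3,13]]
Q^148 = (Q^74)² = [[1,21],[21,2]]
Q^296 = (Q^148)² = [[2,19],[19,5]]
F_296 mod 22 = Q^296[0][1] = 19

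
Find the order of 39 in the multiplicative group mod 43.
14

43 is prime, so ord(39) divides φ(43) = 42.
Divisors of 42: 1, 2, 3, 6, 7, 14, 21, 42.
Repeated squaring: 39^1 ≡ 39, 39^2 ≡ 16, 39^4 ≡ 41, 39^8 ≡ 4, 39^16 ≡ 16, 39^32 ≡ 41 (mod 43).
Test 39^d mod 43 for each divisor d in increasing order:
39^1 ≡ 39
39^2 ≡ 16
39^3 = 39^2·39^1 ≡ 22
39^6 = 39^4·39^2 ≡ 11
39^7 = 39^4·39^2·39^1 ≡ 42
39^14 = 39^8·39^4·39^2 ≡ 1  ← first divisor giving 1
The order is 14.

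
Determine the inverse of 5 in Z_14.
3

gcd(5, 14) = 1, so the inverse exists.
Extended Euclidean algorithm on (14, 5):
14 = 2 × 5 + 4  ⟹  4 = (1)·14 + (-2)·5
5 = 1 × 4 + 1  ⟹  1 = (-1)·14 + (3)·5
So (3)·5 ≡ 1 (mod 14), i.e. 5^(-1) ≡ 3 (mod 14).
Check: 5 × 3 = 15 ≡ 1 (mod 14)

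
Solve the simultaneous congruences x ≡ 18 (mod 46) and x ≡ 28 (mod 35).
938

Using Chinese Remainder Theorem:
M = 46 × 35 = 1610
M1 = 35, M2 = 46
y1 = 35^(-1) mod 46 = 25
y2 = 46^(-1) mod 35 = 16
x = (18×35×25 + 28×46×16) mod 1610 = 938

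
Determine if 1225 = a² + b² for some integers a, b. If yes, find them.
0² + 35² (a=0, b=35)

Factorization: 1225 = 5^2 × 7^2
By Fermat: n is sum of two squares iff every prime p ≡ 3 (mod 4) appears to even power.
All primes ≡ 3 (mod 4) appear to even power.
Search a = 0, 1, 2, … for 1225 - a² a perfect square: first hit at a = 0: 1225 - 0 = 1225 = 35².
1225 = 0² + 35² = 0 + 1225 ✓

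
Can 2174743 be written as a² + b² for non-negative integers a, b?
Not possible

Factorization: 2174743 = 31^3 × 73
By Fermat: n is sum of two squares iff every prime p ≡ 3 (mod 4) appears to even power.
Prime(s) ≡ 3 (mod 4) with odd exponent: [(31, 3)]
Therefore 2174743 cannot be expressed as a² + b².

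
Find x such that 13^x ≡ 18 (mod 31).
16

Baby-step giant-step with step n = ⌈√31⌉ = 6.
Baby steps 13^j mod 31 (j:value) for j=0..5: 0:1, 1:13, 2:14, 3:27, 4:10, 5:6.
Giant-step multiplier: 13^(-6) ≡ 13^(30-6) = 13^24 ≡ 2 (mod 31).
Giant steps γ_i = 18·2^i mod 31: γ_0=18, γ_1=5, γ_2=10 (in table at j=4).
x = i·n + j = 2·6 + 4 = 16.
Check: 13^16 ≡ 18 (mod 31).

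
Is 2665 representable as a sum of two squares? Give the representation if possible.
8² + 51² (a=8, b=51)

Factorization: 2665 = 5 × 13 × 41
By Fermat: n is sum of two squares iff every prime p ≡ 3 (mod 4) appears to even power.
All primes ≡ 3 (mod 4) appear to even power.
Search a = 0, 1, 2, … for 2665 - a² a perfect square: first hit at a = 8: 2665 - 64 = 2601 = 51².
2665 = 8² + 51² = 64 + 2601 ✓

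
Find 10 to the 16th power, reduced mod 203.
74

Repeated squaring. Binary of 16 = 10000.
10^1 ≡ 10 (mod 203); 10^2 ≡ 100 (mod 203); 10^4 ≡ 53 (mod 203); 10^8 ≡ 170 (mod 203); 10^16 ≡ 74 (mod 203)
10^16 = 10^16 ≡ 74 (mod 203)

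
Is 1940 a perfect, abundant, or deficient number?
abundant

Proper divisors of 1940: sum = 1 + 2 + 4 + 5 + 10 + 20 + 97 + 194 + 388 + 485 + 970 = 2176
Since 2176 > 1940, 1940 is abundant.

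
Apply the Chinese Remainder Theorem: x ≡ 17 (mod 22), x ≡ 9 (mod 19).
237

Using Chinese Remainder Theorem:
M = 22 × 19 = 418
M1 = 19, M2 = 22
y1 = 19^(-1) mod 22 = 7
y2 = 22^(-1) mod 19 = 13
x = (17×19×7 + 9×22×13) mod 418 = 237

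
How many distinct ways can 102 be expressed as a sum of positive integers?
241265379

p(n) counts ways to write n as a sum of positive integers (order ignored).
Euler's pentagonal recurrence: p(k) = p(k-1) + p(k-2) - p(k-5) - p(k-7) + p(k-12) + p(k-15) - ... (offsets j(3j∓1)/2, signs ++--, p(0)=1, p(<0)=0).
DP table for k = 0..101: p(0)=1, p(1)=1, p(2)=2, p(3)=3, p(4)=5, p(5)=7, p(6)=11, p(7)=15, p(8)=22, p(9)=30, p(10)=42, p(11)=56, p(12)=77, p(13)=101, p(14)=135, p(15)=176, p(16)=231, p(17)=297, p(18)=385, p(19)=490, p(20)=627, p(21)=792, p(22)=1002, p(23)=1255, p(24)=1575, p(25)=1958, p(26)=2436, p(27)=3010, p(28)=3718, p(29)=4565, p(30)=5604, p(31)=6842, p(32)=8349, p(33)=10143, p(34)=12310, p(35)=14883, p(36)=17977, p(37)=21637, p(38)=26015, p(39)=31185, p(40)=37338, p(41)=44583, p(42)=53174, p(43)=63261, p(44)=75175, p(45)=89134, p(46)=105558, p(47)=124754, p(48)=147273, p(49)=173525, p(50)=204226, p(51)=239943, p(52)=281589, p(53)=329931, p(54)=386155, p(55)=451276, p(56)=526823, p(57)=614154, p(58)=715220, p(59)=831820, p(60)=966467, p(61)=1121505, p(62)=1300156, p(63)=1505499, p(64)=1741630, p(65)=2012558, p(66)=2323520, p(67)=2679689, p(68)=3087735, p(69)=3554345, p(70)=4087968, p(71)=4697205, p(72)=5392783, p(73)=6185689, p(74)=7089500, p(75)=8118264, p(76)=9289091, p(77)=10619863, p(78)=12132164, p(79)=13848650, p(80)=15796476, p(81)=18004327, p(82)=20506255, p(83)=23338469, p(84)=26543660, p(85)=30167357, p(86)=34262962, p(87)=38887673, p(88)=44108109, p(89)=49995925, p(90)=56634173, p(91)=64112359, p(92)=72533807, p(93)=82010177, p(94)=92669720, p(95)=104651419, p(96)=118114304, p(97)=133230930, p(98)=150198136, p(99)=169229875, p(100)=190569292, p(101)=214481126.
Final step: p(102) = p(101) + p(100) - p(97) - p(95) + p(90) + p(87) - p(80) - p(76) + p(67) + p(62) - p(51) - p(45) + p(32) + p(25) - p(10) - p(2)
= 214481126 + 190569292 - 133230930 - 104651419 + 56634173 + 38887673 - 15796476 - 9289091 + 2679689 + 1300156 - 239943 - 89134 + 8349 + 1958 - 42 - 2
= 241265379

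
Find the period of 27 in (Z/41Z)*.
8

41 is prime, so ord(27) divides φ(41) = 40.
Divisors of 40: 1, 2, 4, 5, 8, 10, 20, 40.
Repeated squaring: 27^1 ≡ 27, 27^2 ≡ 32, 27^4 ≡ 40, 27^8 ≡ 1, 27^16 ≡ 1, 27^32 ≡ 1 (mod 41).
Test 27^d mod 41 for each divisor d in increasing order:
27^1 ≡ 27
27^2 ≡ 32
27^4 ≡ 40
27^5 = 27^4·27^1 ≡ 14
27^8 ≡ 1  ← first divisor giving 1
The order is 8.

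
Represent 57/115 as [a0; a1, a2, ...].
[0; 2, 57]

Euclidean algorithm steps:
57 = 0 × 115 + 57
115 = 2 × 57 + 1
57 = 57 × 1 + 0
Continued fraction: [0; 2, 57]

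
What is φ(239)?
238

239 = 239
φ(n) = n × ∏(1 - 1/p) for each prime p dividing n
φ(239) = 239 × (1 - 1/239) = 238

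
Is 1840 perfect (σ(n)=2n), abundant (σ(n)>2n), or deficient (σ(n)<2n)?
abundant

Proper divisors of 1840: sum = 1 + 2 + 4 + 5 + 8 + 10 + 16 + 20 + ... + 230 + 368 + 460 + 920 (19 divisors) = 2624
Since 2624 > 1840, 1840 is abundant.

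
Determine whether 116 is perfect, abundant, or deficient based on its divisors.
deficient

Proper divisors of 116: sum = 1 + 2 + 4 + 29 + 58 = 94
Since 94 < 116, 116 is deficient.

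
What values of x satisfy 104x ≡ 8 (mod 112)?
x ≡ 13 (mod 14)

gcd(104, 112) = 8, which divides 8, so solutions exist.
Divide through by 8: 13x ≡ 1 (mod 14).
Find 13^(-1) mod 14 by the extended Euclidean algorithm:
14 = 1 × 13 + 1  ⟹  1 = (1)·14 + (-1)·13
So (-1)·13 ≡ 1 (mod 14), i.e. 13^(-1) ≡ -1 ≡ 13 (mod 14).
x ≡ 13 × 1 = 13 ≡ 13 (mod 14).
Check: 104 × 13 = 1352 ≡ 8 (mod 112).
x ≡ 13 (mod 14), giving 8 solutions mod 112.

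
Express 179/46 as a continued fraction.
[3; 1, 8, 5]

Euclidean algorithm steps:
179 = 3 × 46 + 41
46 = 1 × 41 + 5
41 = 8 × 5 + 1
5 = 5 × 1 + 0
Continued fraction: [3; 1, 8, 5]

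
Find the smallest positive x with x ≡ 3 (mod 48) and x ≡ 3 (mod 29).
3

Using Chinese Remainder Theorem:
M = 48 × 29 = 1392
M1 = 29, M2 = 48
y1 = 29^(-1) mod 48 = 5
y2 = 48^(-1) mod 29 = 26
x = (3×29×5 + 3×48×26) mod 1392 = 3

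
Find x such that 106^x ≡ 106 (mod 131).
1

Baby-step giant-step with step n = ⌈√131⌉ = 12.
Baby steps 106^j mod 131 (j:value) for j=0..11: 0:1, 1:106, 2:101, 3:95, 4:114, 5:32, 6:117, 7:88, 8:27, 9:111, 10:107, 11:76.
h = 106 is already in the table at j=1, so x = 1.
Check: 106^1 ≡ 106 (mod 131).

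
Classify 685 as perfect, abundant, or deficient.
deficient

Proper divisors of 685: sum = 1 + 5 + 137 = 143
Since 143 < 685, 685 is deficient.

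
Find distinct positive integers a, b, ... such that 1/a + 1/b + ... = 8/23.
1/3 + 1/69

Greedy algorithm:
8/23: ceiling(23/8) = 3, use 1/3
1/69: ceiling(69/1) = 69, use 1/69
Result: 8/23 = 1/3 + 1/69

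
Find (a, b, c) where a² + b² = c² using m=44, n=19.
(1575, 1672, 2297)

Euclid's formula: a = m² - n², b = 2mn, c = m² + n²
m = 44, n = 19
a = 44² - 19² = 1936 - 361 = 1575
b = 2 × 44 × 19 = 1672
c = 44² + 19² = 1936 + 361 = 2297
Verification: 1575² + 1672² = 2480625 + 2795584 = 5276209 = 2297² ✓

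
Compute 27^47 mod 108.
27

Repeated squaring. Binary of 47 = 101111.
27^1 ≡ 27 (mod 108); 27^2 ≡ 81 (mod 108); 27^4 ≡ 81 (mod 108); 27^8 ≡ 81 (mod 108); 27^16 ≡ 81 (mod 108); 27^32 ≡ 81 (mod 108)
27^47 = 27^1 × 27^2 × 27^4 × 27^8 × 27^32 ≡ 27 (mod 108)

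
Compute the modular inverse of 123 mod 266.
93

gcd(123, 266) = 1, so the inverse exists.
Extended Euclidean algorithm on (266, 123):
266 = 2 × 123 + 20  ⟹  20 = (1)·266 + (-2)·123
123 = 6 × 20 + 3  ⟹  3 = (-6)·266 + (13)·123
20 = 6 × 3 + 2  ⟹  2 = (37)·266 + (-80)·123
3 = 1 × 2 + 1  ⟹  1 = (-43)·266 + (93)·123
So (93)·123 ≡ 1 (mod 266), i.e. 123^(-1) ≡ 93 (mod 266).
Check: 123 × 93 = 11439 ≡ 1 (mod 266)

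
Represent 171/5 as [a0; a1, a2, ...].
[34; 5]

Euclidean algorithm steps:
171 = 34 × 5 + 1
5 = 5 × 1 + 0
Continued fraction: [34; 5]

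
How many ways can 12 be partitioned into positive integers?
77

p(n) counts ways to write n as a sum of positive integers (order ignored).
Euler's pentagonal recurrence: p(k) = p(k-1) + p(k-2) - p(k-5) - p(k-7) + p(k-12) + p(k-15) - ... (offsets j(3j∓1)/2, signs ++--, p(0)=1, p(<0)=0).
DP table for k = 0..11: p(0)=1, p(1)=1, p(2)=2, p(3)=3, p(4)=5, p(5)=7, p(6)=11, p(7)=15, p(8)=22, p(9)=30, p(10)=42, p(11)=56.
Final step: p(12) = p(11) + p(10) - p(7) - p(5) + p(0)
= 56 + 42 - 15 - 7 + 1
= 77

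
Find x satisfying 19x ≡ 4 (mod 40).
x ≡ 36 (mod 40)

gcd(19, 40) = 1, which divides 4, so solutions exist.
Find 19^(-1) mod 40 by the extended Euclidean algorithm:
40 = 2 × 19 + 2  ⟹  2 = (1)·40 + (-2)·19
19 = 9 × 2 + 1  ⟹  1 = (-9)·40 + (19)·19
So (19)·19 ≡ 1 (mod 40), i.e. 19^(-1) ≡ 19 (mod 40).
x ≡ 19 × 4 = 76 ≡ 36 (mod 40).
Check: 19 × 36 = 684 ≡ 4 (mod 40).
Unique solution: x ≡ 36 (mod 40)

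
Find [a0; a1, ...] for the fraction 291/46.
[6; 3, 15]

Euclidean algorithm steps:
291 = 6 × 46 + 15
46 = 3 × 15 + 1
15 = 15 × 1 + 0
Continued fraction: [6; 3, 15]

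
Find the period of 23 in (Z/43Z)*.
21

43 is prime, so ord(23) divides φ(43) = 42.
Divisors of 42: 1, 2, 3, 6, 7, 14, 21, 42.
Repeated squaring: 23^1 ≡ 23, 23^2 ≡ 13, 23^4 ≡ 40, 23^8 ≡ 9, 23^16 ≡ 38, 23^32 ≡ 25 (mod 43).
Test 23^d mod 43 for each divisor d in increasing order:
23^1 ≡ 23
23^2 ≡ 13
23^3 = 23^2·23^1 ≡ 41
23^6 = 23^4·23^2 ≡ 4
23^7 = 23^4·23^2·23^1 ≡ 6
23^14 = 23^8·23^4·23^2 ≡ 36
23^21 = 23^16·23^4·23^1 ≡ 1  ← first divisor giving 1
The order is 21.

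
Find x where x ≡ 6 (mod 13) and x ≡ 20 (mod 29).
136

Using Chinese Remainder Theorem:
M = 13 × 29 = 377
M1 = 29, M2 = 13
y1 = 29^(-1) mod 13 = 9
y2 = 13^(-1) mod 29 = 9
x = (6×29×9 + 20×13×9) mod 377 = 136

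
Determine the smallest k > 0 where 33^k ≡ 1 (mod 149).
37

149 is prime, so ord(33) divides φ(149) = 148.
Divisors of 148: 1, 2, 4, 37, 74, 148.
Repeated squaring: 33^1 ≡ 33, 33^2 ≡ 46, 33^4 ≡ 30, 33^8 ≡ 6, 33^16 ≡ 36, 33^32 ≡ 104, 33^64 ≡ 88, 33^128 ≡ 145 (mod 149).
Test 33^d mod 149 for each divisor d in increasing order:
33^1 ≡ 33
33^2 ≡ 46
33^4 ≡ 30
33^37 = 33^32·33^4·33^1 ≡ 1  ← first divisor giving 1
The order is 37.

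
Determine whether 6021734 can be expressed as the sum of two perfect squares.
Not possible

Factorization: 6021734 = 2 × 29 × 47^3
By Fermat: n is sum of two squares iff every prime p ≡ 3 (mod 4) appears to even power.
Prime(s) ≡ 3 (mod 4) with odd exponent: [(47, 3)]
Therefore 6021734 cannot be expressed as a² + b².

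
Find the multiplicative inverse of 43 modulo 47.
35

gcd(43, 47) = 1, so the inverse exists.
Extended Euclidean algorithm on (47, 43):
47 = 1 × 43 + 4  ⟹  4 = (1)·47 + (-1)·43
43 = 10 × 4 + 3  ⟹  3 = (-10)·47 + (11)·43
4 = 1 × 3 + 1  ⟹  1 = (11)·47 + (-12)·43
So (-12)·43 ≡ 1 (mod 47), i.e. 43^(-1) ≡ -12 ≡ 35 (mod 47).
Check: 43 × 35 = 1505 ≡ 1 (mod 47)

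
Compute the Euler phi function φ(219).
144

219 = 3 × 73
φ(n) = n × ∏(1 - 1/p) for each prime p dividing n
φ(219) = 219 × (1 - 1/3) × (1 - 1/73) = 144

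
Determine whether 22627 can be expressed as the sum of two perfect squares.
Not possible

Factorization: 22627 = 11^3 × 17
By Fermat: n is sum of two squares iff every prime p ≡ 3 (mod 4) appears to even power.
Prime(s) ≡ 3 (mod 4) with odd exponent: [(11, 3)]
Therefore 22627 cannot be expressed as a² + b².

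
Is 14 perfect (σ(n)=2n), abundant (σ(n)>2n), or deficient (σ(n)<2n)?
deficient

Proper divisors of 14: sum = 1 + 2 + 7 = 10
Since 10 < 14, 14 is deficient.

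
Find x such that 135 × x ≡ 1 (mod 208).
151

gcd(135, 208) = 1, so the inverse exists.
Extended Euclidean algorithm on (208, 135):
208 = 1 × 135 + 73  ⟹  73 = (1)·208 + (-1)·135
135 = 1 × 73 + 62  ⟹  62 = (-1)·208 + (2)·135
73 = 1 × 62 + 11  ⟹  11 = (2)·208 + (-3)·135
62 = 5 × 11 + 7  ⟹  7 = (-11)·208 + (17)·135
11 = 1 × 7 + 4  ⟹  4 = (13)·208 + (-20)·135
7 = 1 × 4 + 3  ⟹  3 = (-24)·208 + (37)·135
4 = 1 × 3 + 1  ⟹  1 = (37)·208 + (-57)·135
So (-57)·135 ≡ 1 (mod 208), i.e. 135^(-1) ≡ -57 ≡ 151 (mod 208).
Check: 135 × 151 = 20385 ≡ 1 (mod 208)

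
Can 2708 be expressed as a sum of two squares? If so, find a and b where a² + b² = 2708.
2² + 52² (a=2, b=52)

Factorization: 2708 = 2^2 × 677
By Fermat: n is sum of two squares iff every prime p ≡ 3 (mod 4) appears to even power.
All primes ≡ 3 (mod 4) appear to even power.
Search a = 0, 1, 2, … for 2708 - a² a perfect square: first hit at a = 2: 2708 - 4 = 2704 = 52².
2708 = 2² + 52² = 4 + 2704 ✓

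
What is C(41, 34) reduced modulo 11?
8

Using Lucas' theorem:
Write n=41 and k=34 in base 11:
n in base 11: [3, 8]
k in base 11: [3, 1]
C(41,34) mod 11 = ∏ C(n_i, k_i) mod 11
Digit binomials (mod 11): C(3,3) = 1; C(8,1) = 8
Product: 1 × 8 = 8 ≡ 8 (mod 11)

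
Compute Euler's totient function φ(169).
156

169 = 13^2
φ(n) = n × ∏(1 - 1/p) for each prime p dividing n
φ(169) = 169 × (1 - 1/13) = 156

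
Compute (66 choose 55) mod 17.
5

Using Lucas' theorem:
Write n=66 and k=55 in base 17:
n in base 17: [3, 15]
k in base 17: [3, 4]
C(66,55) mod 17 = ∏ C(n_i, k_i) mod 17
Digit binomials (mod 17): C(3,3) = 1; C(15,4) = 1365 ≡ 5
Product: 1 × 5 = 5 ≡ 5 (mod 17)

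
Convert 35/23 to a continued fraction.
[1; 1, 1, 11]

Euclidean algorithm steps:
35 = 1 × 23 + 12
23 = 1 × 12 + 11
12 = 1 × 11 + 1
11 = 11 × 1 + 0
Continued fraction: [1; 1, 1, 11]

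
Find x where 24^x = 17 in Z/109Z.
75

Baby-step giant-step with step n = ⌈√109⌉ = 11.
Baby steps 24^j mod 109 (j:value) for j=0..10: 0:1, 1:24, 2:31, 3:90, 4:89, 5:65, 6:34, 7:53, 8:73, 9:8, 10:83.
Giant-step multiplier: 24^(-11) ≡ 24^(108-11) = 24^97 ≡ 40 (mod 109).
Giant steps γ_i = 17·40^i mod 109: γ_0=17, γ_1=26, γ_2=59, γ_3=71, γ_4=6, γ_5=22, γ_6=8 (in table at j=9).
x = i·n + j = 6·11 + 9 = 75.
Check: 24^75 ≡ 17 (mod 109).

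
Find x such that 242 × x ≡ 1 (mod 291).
95

gcd(242, 291) = 1, so the inverse exists.
Extended Euclidean algorithm on (291, 242):
291 = 1 × 242 + 49  ⟹  49 = (1)·291 + (-1)·242
242 = 4 × 49 + 46  ⟹  46 = (-4)·291 + (5)·242
49 = 1 × 46 + 3  ⟹  3 = (5)·291 + (-6)·242
46 = 15 × 3 + 1  ⟹  1 = (-79)·291 + (95)·242
So (95)·242 ≡ 1 (mod 291), i.e. 242^(-1) ≡ 95 (mod 291).
Check: 242 × 95 = 22990 ≡ 1 (mod 291)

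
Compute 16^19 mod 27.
16

Repeated squaring. Binary of 19 = 10011.
16^1 ≡ 16 (mod 27); 16^2 ≡ 13 (mod 27); 16^4 ≡ 7 (mod 27); 16^8 ≡ 22 (mod 27); 16^16 ≡ 25 (mod 27)
16^19 = 16^1 × 16^2 × 16^16 ≡ 16 (mod 27)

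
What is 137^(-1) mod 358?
277

gcd(137, 358) = 1, so the inverse exists.
Extended Euclidean algorithm on (358, 137):
358 = 2 × 137 + 84  ⟹  84 = (1)·358 + (-2)·137
137 = 1 × 84 + 53  ⟹  53 = (-1)·358 + (3)·137
84 = 1 × 53 + 31  ⟹  31 = (2)·358 + (-5)·137
53 = 1 × 31 + 22  ⟹  22 = (-3)·358 + (8)·137
31 = 1 × 22 + 9  ⟹  9 = (5)·358 + (-13)·137
22 = 2 × 9 + 4  ⟹  4 = (-13)·358 + (34)·137
9 = 2 × 4 + 1  ⟹  1 = (31)·358 + (-81)·137
So (-81)·137 ≡ 1 (mod 358), i.e. 137^(-1) ≡ -81 ≡ 277 (mod 358).
Check: 137 × 277 = 37949 ≡ 1 (mod 358)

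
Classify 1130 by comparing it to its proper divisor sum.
deficient

Proper divisors of 1130: sum = 1 + 2 + 5 + 10 + 113 + 226 + 565 = 922
Since 922 < 1130, 1130 is deficient.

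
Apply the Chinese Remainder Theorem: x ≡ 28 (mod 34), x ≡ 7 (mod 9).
232

Using Chinese Remainder Theorem:
M = 34 × 9 = 306
M1 = 9, M2 = 34
y1 = 9^(-1) mod 34 = 19
y2 = 34^(-1) mod 9 = 4
x = (28×9×19 + 7×34×4) mod 306 = 232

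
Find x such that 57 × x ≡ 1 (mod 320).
73

gcd(57, 320) = 1, so the inverse exists.
Extended Euclidean algorithm on (320, 57):
320 = 5 × 57 + 35  ⟹  35 = (1)·320 + (-5)·57
57 = 1 × 35 + 22  ⟹  22 = (-1)·320 + (6)·57
35 = 1 × 22 + 13  ⟹  13 = (2)·320 + (-11)·57
22 = 1 × 13 + 9  ⟹  9 = (-3)·320 + (17)·57
13 = 1 × 9 + 4  ⟹  4 = (5)·320 + (-28)·57
9 = 2 × 4 + 1  ⟹  1 = (-13)·320 + (73)·57
So (73)·57 ≡ 1 (mod 320), i.e. 57^(-1) ≡ 73 (mod 320).
Check: 57 × 73 = 4161 ≡ 1 (mod 320)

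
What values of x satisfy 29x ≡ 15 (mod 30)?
x ≡ 15 (mod 30)

gcd(29, 30) = 1, which divides 15, so solutions exist.
Find 29^(-1) mod 30 by the extended Euclidean algorithm:
30 = 1 × 29 + 1  ⟹  1 = (1)·30 + (-1)·29
So (-1)·29 ≡ 1 (mod 30), i.e. 29^(-1) ≡ -1 ≡ 29 (mod 30).
x ≡ 29 × 15 = 435 ≡ 15 (mod 30).
Check: 29 × 15 = 435 ≡ 15 (mod 30).
Unique solution: x ≡ 15 (mod 30)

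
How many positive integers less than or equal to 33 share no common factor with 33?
20

33 = 3 × 11
φ(n) = n × ∏(1 - 1/p) for each prime p dividing n
φ(33) = 33 × (1 - 1/3) × (1 - 1/11) = 20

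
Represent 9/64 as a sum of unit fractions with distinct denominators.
1/8 + 1/64

Greedy algorithm:
9/64: ceiling(64/9) = 8, use 1/8
1/64: ceiling(64/1) = 64, use 1/64
Result: 9/64 = 1/8 + 1/64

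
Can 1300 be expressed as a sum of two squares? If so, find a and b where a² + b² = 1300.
2² + 36² (a=2, b=36)

Factorization: 1300 = 2^2 × 5^2 × 13
By Fermat: n is sum of two squares iff every prime p ≡ 3 (mod 4) appears to even power.
All primes ≡ 3 (mod 4) appear to even power.
Search a = 0, 1, 2, … for 1300 - a² a perfect square: first hit at a = 2: 1300 - 4 = 1296 = 36².
1300 = 2² + 36² = 4 + 1296 ✓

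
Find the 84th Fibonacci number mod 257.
187

Matrix identity: Q^n = [[F_(n+1), F_n], [F_n, F_(n-1)]] with Q = [[1,1],[1,0]].
n = 84 = 1010100₂. Square-and-multiply, entries mod 257:
Q^1 = [[1,1],[1,0]]
Q^2 = (Q^1)² = [[2,1],[1,1]]
Q^5 = (Q^2)²·Q = [[8,5],[5,3]]
Q^10 = (Q^5)² = [[89,55],[55,34]]
Q^21 = (Q^10)²·Q = [[235,152],[152,83]]
Q^42 = (Q^21)² = [[201,20],[20,181]]
Q^84 = (Q^42)² = [[195,187],[187,8]]
F_84 mod 257 = Q^84[0][1] = 187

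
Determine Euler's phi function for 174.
56

174 = 2 × 3 × 29
φ(n) = n × ∏(1 - 1/p) for each prime p dividing n
φ(174) = 174 × (1 - 1/2) × (1 - 1/3) × (1 - 1/29) = 56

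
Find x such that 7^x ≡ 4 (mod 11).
6

Baby-step giant-step with step n = ⌈√11⌉ = 4.
Baby steps 7^j mod 11 (j:value) for j=0..3: 0:1, 1:7, 2:5, 3:2.
Giant-step multiplier: 7^(-4) ≡ 7^(10-4) = 7^6 ≡ 4 (mod 11).
Giant steps γ_i = 4·4^i mod 11: γ_0=4, γ_1=5 (in table at j=2).
x = i·n + j = 1·4 + 2 = 6.
Check: 7^6 ≡ 4 (mod 11).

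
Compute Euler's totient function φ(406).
168

406 = 2 × 7 × 29
φ(n) = n × ∏(1 - 1/p) for each prime p dividing n
φ(406) = 406 × (1 - 1/2) × (1 - 1/7) × (1 - 1/29) = 168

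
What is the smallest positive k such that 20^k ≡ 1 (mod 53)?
52

53 is prime, so ord(20) divides φ(53) = 52.
Divisors of 52: 1, 2, 4, 13, 26, 52.
Repeated squaring: 20^1 ≡ 20, 20^2 ≡ 29, 20^4 ≡ 46, 20^8 ≡ 49, 20^16 ≡ 16, 20^32 ≡ 44 (mod 53).
Test 20^d mod 53 for each divisor d in increasing order:
20^1 ≡ 20
20^2 ≡ 29
20^4 ≡ 46
20^13 = 20^8·20^4·20^1 ≡ 30
20^26 = 20^16·20^8·20^2 ≡ 52
20^52 = 20^32·20^16·20^4 ≡ 1  ← first divisor giving 1
The order is 52.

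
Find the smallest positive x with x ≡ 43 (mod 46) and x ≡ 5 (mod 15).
365

Using Chinese Remainder Theorem:
M = 46 × 15 = 690
M1 = 15, M2 = 46
y1 = 15^(-1) mod 46 = 43
y2 = 46^(-1) mod 15 = 1
x = (43×15×43 + 5×46×1) mod 690 = 365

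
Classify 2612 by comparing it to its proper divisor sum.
deficient

Proper divisors of 2612: sum = 1 + 2 + 4 + 653 + 1306 = 1966
Since 1966 < 2612, 2612 is deficient.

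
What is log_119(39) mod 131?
10

Baby-step giant-step with step n = ⌈√131⌉ = 12.
Baby steps 119^j mod 131 (j:value) for j=0..11: 0:1, 1:119, 2:13, 3:106, 4:38, 5:68, 6:101, 7:98, 8:3, 9:95, 10:39, 11:56.
h = 39 is already in the table at j=10, so x = 10.
Check: 119^10 ≡ 39 (mod 131).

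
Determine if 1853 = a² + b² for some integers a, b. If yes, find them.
2² + 43² (a=2, b=43)

Factorization: 1853 = 17 × 109
By Fermat: n is sum of two squares iff every prime p ≡ 3 (mod 4) appears to even power.
All primes ≡ 3 (mod 4) appear to even power.
Search a = 0, 1, 2, … for 1853 - a² a perfect square: first hit at a = 2: 1853 - 4 = 1849 = 43².
1853 = 2² + 43² = 4 + 1849 ✓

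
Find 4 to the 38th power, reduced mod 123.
100

Repeated squaring. Binary of 38 = 100110.
4^1 ≡ 4 (mod 123); 4^2 ≡ 16 (mod 123); 4^4 ≡ 10 (mod 123); 4^8 ≡ 100 (mod 123); 4^16 ≡ 37 (mod 123); 4^32 ≡ 16 (mod 123)
4^38 = 4^2 × 4^4 × 4^32 ≡ 100 (mod 123)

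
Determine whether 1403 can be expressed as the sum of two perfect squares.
Not possible

Factorization: 1403 = 23 × 61
By Fermat: n is sum of two squares iff every prime p ≡ 3 (mod 4) appears to even power.
Prime(s) ≡ 3 (mod 4) with odd exponent: [(23, 1)]
Therefore 1403 cannot be expressed as a² + b².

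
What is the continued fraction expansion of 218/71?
[3; 14, 5]

Euclidean algorithm steps:
218 = 3 × 71 + 5
71 = 14 × 5 + 1
5 = 5 × 1 + 0
Continued fraction: [3; 14, 5]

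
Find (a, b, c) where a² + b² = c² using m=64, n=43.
(2247, 5504, 5945)

Euclid's formula: a = m² - n², b = 2mn, c = m² + n²
m = 64, n = 43
a = 64² - 43² = 4096 - 1849 = 2247
b = 2 × 64 × 43 = 5504
c = 64² + 43² = 4096 + 1849 = 5945
Verification: 2247² + 5504² = 5049009 + 30294016 = 35343025 = 5945² ✓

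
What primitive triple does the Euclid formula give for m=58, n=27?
(2635, 3132, 4093)

Euclid's formula: a = m² - n², b = 2mn, c = m² + n²
m = 58, n = 27
a = 58² - 27² = 3364 - 729 = 2635
b = 2 × 58 × 27 = 3132
c = 58² + 27² = 3364 + 729 = 4093
Verification: 2635² + 3132² = 6943225 + 9809424 = 16752649 = 4093² ✓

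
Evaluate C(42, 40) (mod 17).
11

Using Lucas' theorem:
Write n=42 and k=40 in base 17:
n in base 17: [2, 8]
k in base 17: [2, 6]
C(42,40) mod 17 = ∏ C(n_i, k_i) mod 17
Digit binomials (mod 17): C(2,2) = 1; C(8,6) = 28 ≡ 11
Product: 1 × 11 = 11 ≡ 11 (mod 17)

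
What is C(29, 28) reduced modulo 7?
1

Using Lucas' theorem:
Write n=29 and k=28 in base 7:
n in base 7: [4, 1]
k in base 7: [4, 0]
C(29,28) mod 7 = ∏ C(n_i, k_i) mod 7
Digit binomials (mod 7): C(4,4) = 1; C(1,0) = 1
Product: 1 × 1 = 1 ≡ 1 (mod 7)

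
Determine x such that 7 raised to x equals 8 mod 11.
9

Baby-step giant-step with step n = ⌈√11⌉ = 4.
Baby steps 7^j mod 11 (j:value) for j=0..3: 0:1, 1:7, 2:5, 3:2.
Giant-step multiplier: 7^(-4) ≡ 7^(10-4) = 7^6 ≡ 4 (mod 11).
Giant steps γ_i = 8·4^i mod 11: γ_0=8, γ_1=10, γ_2=7 (in table at j=1).
x = i·n + j = 2·4 + 1 = 9.
Check: 7^9 ≡ 8 (mod 11).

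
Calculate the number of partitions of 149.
37027355200

p(n) counts ways to write n as a sum of positive integers (order ignored).
Euler's pentagonal recurrence: p(k) = p(k-1) + p(k-2) - p(k-5) - p(k-7) + p(k-12) + p(k-15) - ... (offsets j(3j∓1)/2, signs ++--, p(0)=1, p(<0)=0).
DP table for k = 0..148: p(0)=1, p(1)=1, p(2)=2, p(3)=3, p(4)=5, p(5)=7, p(6)=11, p(7)=15, p(8)=22, p(9)=30, p(10)=42, p(11)=56, p(12)=77, p(13)=101, p(14)=135, p(15)=176, p(16)=231, p(17)=297, p(18)=385, p(19)=490, p(20)=627, p(21)=792, p(22)=1002, p(23)=1255, p(24)=1575, p(25)=1958, p(26)=2436, p(27)=3010, p(28)=3718, p(29)=4565, p(30)=5604, p(31)=6842, p(32)=8349, p(33)=10143, p(34)=12310, p(35)=14883, p(36)=17977, p(37)=21637, p(38)=26015, p(39)=31185, p(40)=37338, p(41)=44583, p(42)=53174, p(43)=63261, p(44)=75175, p(45)=89134, p(46)=105558, p(47)=124754, p(48)=147273, p(49)=173525, p(50)=204226, p(51)=239943, p(52)=281589, p(53)=329931, p(54)=386155, p(55)=451276, p(56)=526823, p(57)=614154, p(58)=715220, p(59)=831820, p(60)=966467, p(61)=1121505, p(62)=1300156, p(63)=1505499, p(64)=1741630, p(65)=2012558, p(66)=2323520, p(67)=2679689, p(68)=3087735, p(69)=3554345, p(70)=4087968, p(71)=4697205, p(72)=5392783, p(73)=6185689, p(74)=7089500, p(75)=8118264, p(76)=9289091, p(77)=10619863, p(78)=12132164, p(79)=13848650, p(80)=15796476, p(81)=18004327, p(82)=20506255, p(83)=23338469, p(84)=26543660, p(85)=30167357, p(86)=34262962, p(87)=38887673, p(88)=44108109, p(89)=49995925, p(90)=56634173, p(91)=64112359, p(92)=72533807, p(93)=82010177, p(94)=92669720, p(95)=104651419, p(96)=118114304, p(97)=133230930, p(98)=150198136, p(99)=169229875, p(100)=190569292, p(101)=214481126, p(102)=241265379, p(103)=271248950, p(104)=304801365, p(105)=342325709, p(106)=384276336, p(107)=431149389, p(108)=483502844, p(109)=541946240, p(110)=607163746, p(111)=679903203, p(112)=761002156, p(113)=851376628, p(114)=952050665, p(115)=1064144451, p(116)=1188908248, p(117)=1327710076, p(118)=1482074143, p(119)=1653668665, p(120)=1844349560, p(121)=2056148051, p(122)=2291320912, p(123)=2552338241, p(124)=2841940500, p(125)=3163127352, p(126)=3519222692, p(127)=3913864295, p(128)=4351078600, p(129)=4835271870, p(130)=5371315400, p(131)=5964539504, p(132)=6620830889, p(133)=7346629512, p(134)=8149040695, p(135)=9035836076, p(136)=10015581680, p(137)=11097645016, p(138)=12292341831, p(139)=13610949895, p(140)=15065878135, p(141)=16670689208, p(142)=18440293320, p(143)=20390982757, p(144)=22540654445, p(145)=24908858009, p(146)=27517052599, p(147)=30388671978, p(148)=33549419497.
Final step: p(149) = p(148) + p(147) - p(144) - p(142) + p(137) + p(134) - p(127) - p(123) + p(114) + p(109) - p(98) - p(92) + p(79) + p(72) - p(57) - p(49) + p(32) + p(23) - p(4)
= 33549419497 + 30388671978 - 22540654445 - 18440293320 + 11097645016 + 8149040695 - 3913864295 - 2552338241 + 952050665 + 541946240 - 150198136 - 72533807 + 13848650 + 5392783 - 614154 - 173525 + 8349 + 1255 - 5
= 37027355200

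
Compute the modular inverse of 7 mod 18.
13

gcd(7, 18) = 1, so the inverse exists.
Extended Euclidean algorithm on (18, 7):
18 = 2 × 7 + 4  ⟹  4 = (1)·18 + (-2)·7
7 = 1 × 4 + 3  ⟹  3 = (-1)·18 + (3)·7
4 = 1 × 3 + 1  ⟹  1 = (2)·18 + (-5)·7
So (-5)·7 ≡ 1 (mod 18), i.e. 7^(-1) ≡ -5 ≡ 13 (mod 18).
Check: 7 × 13 = 91 ≡ 1 (mod 18)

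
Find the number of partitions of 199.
3646072432125

p(n) counts ways to write n as a sum of positive integers (order ignored).
Euler's pentagonal recurrence: p(k) = p(k-1) + p(k-2) - p(k-5) - p(k-7) + p(k-12) + p(k-15) - ... (offsets j(3j∓1)/2, signs ++--, p(0)=1, p(<0)=0).
DP table for k = 0..198: p(0)=1, p(1)=1, p(2)=2, p(3)=3, p(4)=5, p(5)=7, p(6)=11, p(7)=15, p(8)=22, p(9)=30, p(10)=42, p(11)=56, p(12)=77, p(13)=101, p(14)=135, p(15)=176, p(16)=231, p(17)=297, p(18)=385, p(19)=490, p(20)=627, p(21)=792, p(22)=1002, p(23)=1255, p(24)=1575, p(25)=1958, p(26)=2436, p(27)=3010, p(28)=3718, p(29)=4565, p(30)=5604, p(31)=6842, p(32)=8349, p(33)=10143, p(34)=12310, p(35)=14883, p(36)=17977, p(37)=21637, p(38)=26015, p(39)=31185, p(40)=37338, p(41)=44583, p(42)=53174, p(43)=63261, p(44)=75175, p(45)=89134, p(46)=105558, p(47)=124754, p(48)=147273, p(49)=173525, p(50)=204226, p(51)=239943, p(52)=281589, p(53)=329931, p(54)=386155, p(55)=451276, p(56)=526823, p(57)=614154, p(58)=715220, p(59)=831820, p(60)=966467, p(61)=1121505, p(62)=1300156, p(63)=1505499, p(64)=1741630, p(65)=2012558, p(66)=2323520, p(67)=2679689, p(68)=3087735, p(69)=3554345, p(70)=4087968, p(71)=4697205, p(72)=5392783, p(73)=6185689, p(74)=7089500, p(75)=8118264, p(76)=9289091, p(77)=10619863, p(78)=12132164, p(79)=13848650, p(80)=15796476, p(81)=18004327, p(82)=20506255, p(83)=23338469, p(84)=26543660, p(85)=30167357, p(86)=34262962, p(87)=38887673, p(88)=44108109, p(89)=49995925, p(90)=56634173, p(91)=64112359, p(92)=72533807, p(93)=82010177, p(94)=92669720, p(95)=104651419, p(96)=118114304, p(97)=133230930, p(98)=150198136, p(99)=169229875, p(100)=190569292, p(101)=214481126, p(102)=241265379, p(103)=271248950, p(104)=304801365, p(105)=342325709, p(106)=384276336, p(107)=431149389, p(108)=483502844, p(109)=541946240, p(110)=607163746, p(111)=679903203, p(112)=761002156, p(113)=851376628, p(114)=952050665, p(115)=1064144451, p(116)=1188908248, p(117)=1327710076, p(118)=1482074143, p(119)=1653668665, p(120)=1844349560, p(121)=2056148051, p(122)=2291320912, p(123)=2552338241, p(124)=2841940500, p(125)=3163127352, p(126)=3519222692, p(127)=3913864295, p(128)=4351078600, p(129)=4835271870, p(130)=5371315400, p(131)=5964539504, p(132)=6620830889, p(133)=7346629512, p(134)=8149040695, p(135)=9035836076, p(136)=10015581680, p(137)=11097645016, p(138)=12292341831, p(139)=13610949895, p(140)=15065878135, p(141)=16670689208, p(142)=18440293320, p(143)=20390982757, p(144)=22540654445, p(145)=24908858009, p(146)=27517052599, p(147)=30388671978, p(148)=33549419497, p(149)=37027355200, p(150)=40853235313, p(151)=45060624582, p(152)=49686288421, p(153)=54770336324, p(154)=60356673280, p(155)=66493182097, p(156)=73232243759, p(157)=80630964769, p(158)=88751778802, p(159)=97662728555, p(160)=107438159466, p(161)=118159068427, p(162)=129913904637, p(163)=142798995930, p(164)=156919475295, p(165)=172389800255, p(166)=189334822579, p(167)=207890420102, p(168)=228204732751, p(169)=250438925115, p(170)=274768617130, p(171)=301384802048, p(172)=330495499613, p(173)=362326859895, p(174)=397125074750, p(175)=435157697830, p(176)=476715857290, p(177)=522115831195, p(178)=571701605655, p(179)=625846753120, p(180)=684957390936, p(181)=749474411781, p(182)=819876908323, p(183)=896684817527, p(184)=980462880430, p(185)=1071823774337, p(186)=1171432692373, p(187)=1280011042268, p(188)=1398341745571, p(189)=1527273599625, p(190)=1667727404093, p(191)=1820701100652, p(192)=1987276856363, p(193)=2168627105469, p(194)=2366022741845, p(195)=2580840212973, p(196)=2814570987591, p(197)=3068829878530, p(198)=3345365983698.
Final step: p(199) = p(198) + p(197) - p(194) - p(192) + p(187) + p(184) - p(177) - p(173) + p(164) + p(159) - p(148) - p(142) + p(129) + p(122) - p(107) - p(99) + p(82) + p(73) - p(54) - p(44) + p(23) + p(12)
= 3345365983698 + 3068829878530 - 2366022741845 - 1987276856363 + 1280011042268 + 980462880430 - 522115831195 - 362326859895 + 156919475295 + 97662728555 - 33549419497 - 18440293320 + 4835271870 + 2291320912 - 431149389 - 169229875 + 20506255 + 6185689 - 386155 - 75175 + 1255 + 77
= 3646072432125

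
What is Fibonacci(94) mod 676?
367

Matrix identity: Q^n = [[F_(n+1), F_n], [F_n, F_(n-1)]] with Q = [[1,1],[1,0]].
n = 94 = 1011110₂. Square-and-multiply, entries mod 676:
Q^1 = [[1,1],[1,0]]
Q^2 = (Q^1)² = [[2,1],[1,1]]
Q^5 = (Q^2)²·Q = [[8,5],[5,3]]
Q^11 = (Q^5)²·Q = [[144,89],[89,55]]
Q^23 = (Q^11)²·Q = [[400,265],[265,135]]
Q^47 = (Q^23)²·Q = [[200,385],[385,491]]
Q^94 = (Q^47)² = [[297,367],[367,606]]
F_94 mod 676 = Q^94[0][1] = 367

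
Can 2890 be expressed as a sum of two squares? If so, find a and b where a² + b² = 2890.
9² + 53² (a=9, b=53)

Factorization: 2890 = 2 × 5 × 17^2
By Fermat: n is sum of two squares iff every prime p ≡ 3 (mod 4) appears to even power.
All primes ≡ 3 (mod 4) appear to even power.
Search a = 0, 1, 2, … for 2890 - a² a perfect square: first hit at a = 9: 2890 - 81 = 2809 = 53².
2890 = 9² + 53² = 81 + 2809 ✓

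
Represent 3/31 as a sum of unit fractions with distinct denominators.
1/11 + 1/171 + 1/58311

Greedy algorithm:
3/31: ceiling(31/3) = 11, use 1/11
2/341: ceiling(341/2) = 171, use 1/171
1/58311: ceiling(58311/1) = 58311, use 1/58311
Result: 3/31 = 1/11 + 1/171 + 1/58311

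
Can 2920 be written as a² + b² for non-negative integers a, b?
2² + 54² (a=2, b=54)

Factorization: 2920 = 2^3 × 5 × 73
By Fermat: n is sum of two squares iff every prime p ≡ 3 (mod 4) appears to even power.
All primes ≡ 3 (mod 4) appear to even power.
Search a = 0, 1, 2, … for 2920 - a² a perfect square: first hit at a = 2: 2920 - 4 = 2916 = 54².
2920 = 2² + 54² = 4 + 2916 ✓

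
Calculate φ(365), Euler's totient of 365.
288

365 = 5 × 73
φ(n) = n × ∏(1 - 1/p) for each prime p dividing n
φ(365) = 365 × (1 - 1/5) × (1 - 1/73) = 288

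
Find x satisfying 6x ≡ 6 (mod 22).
x ≡ 1 (mod 11)

gcd(6, 22) = 2, which divides 6, so solutions exist.
Divide through by 2: 3x ≡ 3 (mod 11).
Find 3^(-1) mod 11 by the extended Euclidean algorithm:
11 = 3 × 3 + 2  ⟹  2 = (1)·11 + (-3)·3
3 = 1 × 2 + 1  ⟹  1 = (-1)·11 + (4)·3
So (4)·3 ≡ 1 (mod 11), i.e. 3^(-1) ≡ 4 (mod 11).
x ≡ 4 × 3 = 12 ≡ 1 (mod 11).
Check: 6 × 1 = 6 ≡ 6 (mod 22).
x ≡ 1 (mod 11), giving 2 solutions mod 22.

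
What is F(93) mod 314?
194

Matrix identity: Q^n = [[F_(n+1), F_n], [F_n, F_(n-1)]] with Q = [[1,1],[1,0]].
n = 93 = 1011101₂. Square-and-multiply, entries mod 314:
Q^1 = [[1,1],[1,0]]
Q^2 = (Q^1)² = [[2,1],[1,1]]
Q^5 = (Q^2)²·Q = [[8,5],[5,3]]
Q^11 = (Q^5)²·Q = [[144,89],[89,55]]
Q^23 = (Q^11)²·Q = [[210,83],[83,127]]
Q^46 = (Q^23)² = [[121,25],[25,96]]
Q^93 = (Q^46)²·Q = [[281,194],[194,87]]
F_93 mod 314 = Q^93[0][1] = 194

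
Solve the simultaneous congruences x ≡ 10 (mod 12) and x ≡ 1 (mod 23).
70

Using Chinese Remainder Theorem:
M = 12 × 23 = 276
M1 = 23, M2 = 12
y1 = 23^(-1) mod 12 = 11
y2 = 12^(-1) mod 23 = 2
x = (10×23×11 + 1×12×2) mod 276 = 70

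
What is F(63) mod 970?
242

Matrix identity: Q^n = [[F_(n+1), F_n], [F_n, F_(n-1)]] with Q = [[1,1],[1,0]].
n = 63 = 111111₂. Square-and-multiply, entries mod 970:
Q^1 = [[1,1],[1,0]]
Q^3 = (Q^1)²·Q = [[3,2],[2,1]]
Q^7 = (Q^3)²·Q = [[21,13],[13,8]]
Q^15 = (Q^7)²·Q = [[17,610],[610,377]]
Q^31 = (Q^15)²·Q = [[659,879],[879,750]]
Q^63 = (Q^31)²·Q = [[63,242],[242,791]]
F_63 mod 970 = Q^63[0][1] = 242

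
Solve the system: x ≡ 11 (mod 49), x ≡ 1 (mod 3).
109

Using Chinese Remainder Theorem:
M = 49 × 3 = 147
M1 = 3, M2 = 49
y1 = 3^(-1) mod 49 = 33
y2 = 49^(-1) mod 3 = 1
x = (11×3×33 + 1×49×1) mod 147 = 109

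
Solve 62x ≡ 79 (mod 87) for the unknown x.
x ≡ 56 (mod 87)

gcd(62, 87) = 1, which divides 79, so solutions exist.
Find 62^(-1) mod 87 by the extended Euclidean algorithm:
87 = 1 × 62 + 25  ⟹  25 = (1)·87 + (-1)·62
62 = 2 × 25 + 12  ⟹  12 = (-2)·87 + (3)·62
25 = 2 × 12 + 1  ⟹  1 = (5)·87 + (-7)·62
So (-7)·62 ≡ 1 (mod 87), i.e. 62^(-1) ≡ -7 ≡ 80 (mod 87).
x ≡ 80 × 79 = 6320 ≡ 56 (mod 87).
Check: 62 × 56 = 3472 ≡ 79 (mod 87).
Unique solution: x ≡ 56 (mod 87)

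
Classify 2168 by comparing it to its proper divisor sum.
deficient

Proper divisors of 2168: sum = 1 + 2 + 4 + 8 + 271 + 542 + 1084 = 1912
Since 1912 < 2168, 2168 is deficient.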